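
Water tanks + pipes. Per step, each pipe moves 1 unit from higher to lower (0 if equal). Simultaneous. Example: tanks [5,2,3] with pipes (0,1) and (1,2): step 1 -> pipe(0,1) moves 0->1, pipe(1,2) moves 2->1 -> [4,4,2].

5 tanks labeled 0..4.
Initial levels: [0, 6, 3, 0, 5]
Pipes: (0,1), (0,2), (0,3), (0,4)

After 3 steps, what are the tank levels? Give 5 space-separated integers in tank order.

Answer: 3 3 3 2 3

Derivation:
Step 1: flows [1->0,2->0,0=3,4->0] -> levels [3 5 2 0 4]
Step 2: flows [1->0,0->2,0->3,4->0] -> levels [3 4 3 1 3]
Step 3: flows [1->0,0=2,0->3,0=4] -> levels [3 3 3 2 3]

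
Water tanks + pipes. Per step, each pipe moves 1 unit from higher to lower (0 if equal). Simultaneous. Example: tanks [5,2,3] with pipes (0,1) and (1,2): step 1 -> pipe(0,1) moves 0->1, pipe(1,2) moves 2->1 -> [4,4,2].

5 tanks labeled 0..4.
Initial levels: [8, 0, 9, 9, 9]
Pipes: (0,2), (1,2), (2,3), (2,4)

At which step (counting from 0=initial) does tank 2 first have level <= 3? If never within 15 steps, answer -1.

Step 1: flows [2->0,2->1,2=3,2=4] -> levels [9 1 7 9 9]
Step 2: flows [0->2,2->1,3->2,4->2] -> levels [8 2 9 8 8]
Step 3: flows [2->0,2->1,2->3,2->4] -> levels [9 3 5 9 9]
Step 4: flows [0->2,2->1,3->2,4->2] -> levels [8 4 7 8 8]
Step 5: flows [0->2,2->1,3->2,4->2] -> levels [7 5 9 7 7]
Step 6: flows [2->0,2->1,2->3,2->4] -> levels [8 6 5 8 8]
Step 7: flows [0->2,1->2,3->2,4->2] -> levels [7 5 9 7 7]
  -> period-2 cycle (repeats step 5); tank 2 never drops to <=3
Tank 2 never reaches <=3 within 15 steps

Answer: -1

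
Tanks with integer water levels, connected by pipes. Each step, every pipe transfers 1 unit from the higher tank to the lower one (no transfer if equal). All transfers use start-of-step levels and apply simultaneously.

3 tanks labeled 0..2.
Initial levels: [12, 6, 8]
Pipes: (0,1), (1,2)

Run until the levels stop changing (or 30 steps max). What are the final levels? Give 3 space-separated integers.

Step 1: flows [0->1,2->1] -> levels [11 8 7]
Step 2: flows [0->1,1->2] -> levels [10 8 8]
Step 3: flows [0->1,1=2] -> levels [9 9 8]
Step 4: flows [0=1,1->2] -> levels [9 8 9]
Step 5: flows [0->1,2->1] -> levels [8 10 8]
Step 6: flows [1->0,1->2] -> levels [9 8 9]
  -> period-2 cycle: step 6 state = step 4 state; never stabilizes
  -> state at step 30: (30-4) mod 2 = 0, same as step 4 -> [9 8 9]

Answer: 9 8 9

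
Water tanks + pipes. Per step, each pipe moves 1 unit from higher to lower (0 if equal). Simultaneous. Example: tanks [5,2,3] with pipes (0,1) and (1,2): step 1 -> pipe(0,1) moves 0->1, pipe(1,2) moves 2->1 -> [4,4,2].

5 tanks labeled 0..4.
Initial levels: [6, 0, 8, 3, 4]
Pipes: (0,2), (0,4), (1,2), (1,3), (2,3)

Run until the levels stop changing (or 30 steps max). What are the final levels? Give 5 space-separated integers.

Answer: 4 4 5 3 5

Derivation:
Step 1: flows [2->0,0->4,2->1,3->1,2->3] -> levels [6 2 5 3 5]
Step 2: flows [0->2,0->4,2->1,3->1,2->3] -> levels [4 4 4 3 6]
Step 3: flows [0=2,4->0,1=2,1->3,2->3] -> levels [5 3 3 5 5]
Step 4: flows [0->2,0=4,1=2,3->1,3->2] -> levels [4 4 5 3 5]
Step 5: flows [2->0,4->0,2->1,1->3,2->3] -> levels [6 4 2 5 4]
Step 6: flows [0->2,0->4,1->2,3->1,3->2] -> levels [4 4 5 3 5]
  -> period-2 cycle: step 6 state = step 4 state; never stabilizes
  -> state at step 30: (30-4) mod 2 = 0, same as step 4 -> [4 4 5 3 5]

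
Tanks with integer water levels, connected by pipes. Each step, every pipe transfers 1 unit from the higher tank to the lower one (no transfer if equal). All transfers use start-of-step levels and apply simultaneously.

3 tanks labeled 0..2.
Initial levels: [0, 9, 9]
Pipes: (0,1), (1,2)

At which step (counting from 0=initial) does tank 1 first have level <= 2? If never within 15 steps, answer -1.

Step 1: flows [1->0,1=2] -> levels [1 8 9]
Step 2: flows [1->0,2->1] -> levels [2 8 8]
Step 3: flows [1->0,1=2] -> levels [3 7 8]
Step 4: flows [1->0,2->1] -> levels [4 7 7]
Step 5: flows [1->0,1=2] -> levels [5 6 7]
Step 6: flows [1->0,2->1] -> levels [6 6 6]
Step 7: flows [0=1,1=2] -> levels [6 6 6]
  -> stable; tank 1 stays at 6 > 2
Tank 1 never reaches <=2 within 15 steps

Answer: -1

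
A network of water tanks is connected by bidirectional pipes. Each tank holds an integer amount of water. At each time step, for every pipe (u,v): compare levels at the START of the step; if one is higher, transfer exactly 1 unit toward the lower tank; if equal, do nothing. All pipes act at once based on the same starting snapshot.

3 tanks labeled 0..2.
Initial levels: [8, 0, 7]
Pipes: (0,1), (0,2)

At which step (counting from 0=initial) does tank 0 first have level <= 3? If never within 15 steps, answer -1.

Answer: -1

Derivation:
Step 1: flows [0->1,0->2] -> levels [6 1 8]
Step 2: flows [0->1,2->0] -> levels [6 2 7]
Step 3: flows [0->1,2->0] -> levels [6 3 6]
Step 4: flows [0->1,0=2] -> levels [5 4 6]
Step 5: flows [0->1,2->0] -> levels [5 5 5]
Step 6: flows [0=1,0=2] -> levels [5 5 5]
  -> stable; tank 0 stays at 5 > 3
Tank 0 never reaches <=3 within 15 steps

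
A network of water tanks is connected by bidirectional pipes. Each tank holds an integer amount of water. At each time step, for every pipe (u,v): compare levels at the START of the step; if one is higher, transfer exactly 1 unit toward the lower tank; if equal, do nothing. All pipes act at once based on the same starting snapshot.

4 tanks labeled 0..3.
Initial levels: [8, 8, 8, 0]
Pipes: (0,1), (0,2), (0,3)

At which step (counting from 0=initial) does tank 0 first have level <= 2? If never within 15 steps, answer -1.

Step 1: flows [0=1,0=2,0->3] -> levels [7 8 8 1]
Step 2: flows [1->0,2->0,0->3] -> levels [8 7 7 2]
Step 3: flows [0->1,0->2,0->3] -> levels [5 8 8 3]
Step 4: flows [1->0,2->0,0->3] -> levels [6 7 7 4]
Step 5: flows [1->0,2->0,0->3] -> levels [7 6 6 5]
Step 6: flows [0->1,0->2,0->3] -> levels [4 7 7 6]
Step 7: flows [1->0,2->0,3->0] -> levels [7 6 6 5]
  -> period-2 cycle (repeats step 5); tank 0 never drops to <=2
Tank 0 never reaches <=2 within 15 steps

Answer: -1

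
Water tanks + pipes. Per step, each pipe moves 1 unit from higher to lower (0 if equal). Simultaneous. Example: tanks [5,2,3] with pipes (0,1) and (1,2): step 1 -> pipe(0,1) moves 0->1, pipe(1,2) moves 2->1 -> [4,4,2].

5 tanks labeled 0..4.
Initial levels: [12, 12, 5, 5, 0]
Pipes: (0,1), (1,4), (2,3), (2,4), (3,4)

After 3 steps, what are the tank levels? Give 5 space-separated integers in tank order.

Answer: 11 10 4 4 5

Derivation:
Step 1: flows [0=1,1->4,2=3,2->4,3->4] -> levels [12 11 4 4 3]
Step 2: flows [0->1,1->4,2=3,2->4,3->4] -> levels [11 11 3 3 6]
Step 3: flows [0=1,1->4,2=3,4->2,4->3] -> levels [11 10 4 4 5]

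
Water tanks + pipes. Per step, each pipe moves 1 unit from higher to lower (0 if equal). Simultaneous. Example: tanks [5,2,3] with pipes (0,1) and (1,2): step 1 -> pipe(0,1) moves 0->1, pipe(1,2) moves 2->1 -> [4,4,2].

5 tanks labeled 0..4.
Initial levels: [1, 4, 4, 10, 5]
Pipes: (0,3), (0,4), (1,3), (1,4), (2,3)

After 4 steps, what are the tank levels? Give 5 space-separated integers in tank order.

Answer: 6 6 6 3 3

Derivation:
Step 1: flows [3->0,4->0,3->1,4->1,3->2] -> levels [3 6 5 7 3]
Step 2: flows [3->0,0=4,3->1,1->4,3->2] -> levels [4 6 6 4 4]
Step 3: flows [0=3,0=4,1->3,1->4,2->3] -> levels [4 4 5 6 5]
Step 4: flows [3->0,4->0,3->1,4->1,3->2] -> levels [6 6 6 3 3]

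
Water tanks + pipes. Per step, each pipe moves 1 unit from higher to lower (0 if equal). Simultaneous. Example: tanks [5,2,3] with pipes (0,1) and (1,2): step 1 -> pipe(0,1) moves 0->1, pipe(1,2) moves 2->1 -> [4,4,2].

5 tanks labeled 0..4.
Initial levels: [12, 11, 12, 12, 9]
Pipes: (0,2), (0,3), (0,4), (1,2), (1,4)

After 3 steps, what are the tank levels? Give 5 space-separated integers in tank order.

Step 1: flows [0=2,0=3,0->4,2->1,1->4] -> levels [11 11 11 12 11]
Step 2: flows [0=2,3->0,0=4,1=2,1=4] -> levels [12 11 11 11 11]
Step 3: flows [0->2,0->3,0->4,1=2,1=4] -> levels [9 11 12 12 12]

Answer: 9 11 12 12 12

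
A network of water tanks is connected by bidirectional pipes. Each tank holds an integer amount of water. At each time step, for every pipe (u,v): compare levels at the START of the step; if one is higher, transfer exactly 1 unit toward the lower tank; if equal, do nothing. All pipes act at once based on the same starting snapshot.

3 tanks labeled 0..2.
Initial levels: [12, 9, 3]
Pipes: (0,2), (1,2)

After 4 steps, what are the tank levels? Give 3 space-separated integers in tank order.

Step 1: flows [0->2,1->2] -> levels [11 8 5]
Step 2: flows [0->2,1->2] -> levels [10 7 7]
Step 3: flows [0->2,1=2] -> levels [9 7 8]
Step 4: flows [0->2,2->1] -> levels [8 8 8]

Answer: 8 8 8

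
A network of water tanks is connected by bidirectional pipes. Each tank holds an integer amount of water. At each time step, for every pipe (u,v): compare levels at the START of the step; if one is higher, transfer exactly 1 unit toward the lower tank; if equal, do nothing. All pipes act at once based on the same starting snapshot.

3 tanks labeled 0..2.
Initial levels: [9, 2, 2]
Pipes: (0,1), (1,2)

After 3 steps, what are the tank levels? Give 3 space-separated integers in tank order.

Answer: 6 4 3

Derivation:
Step 1: flows [0->1,1=2] -> levels [8 3 2]
Step 2: flows [0->1,1->2] -> levels [7 3 3]
Step 3: flows [0->1,1=2] -> levels [6 4 3]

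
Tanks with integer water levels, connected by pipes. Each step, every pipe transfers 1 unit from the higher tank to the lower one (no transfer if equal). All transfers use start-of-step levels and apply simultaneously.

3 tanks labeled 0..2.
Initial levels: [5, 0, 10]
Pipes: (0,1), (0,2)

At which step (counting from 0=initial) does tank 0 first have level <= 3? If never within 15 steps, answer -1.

Step 1: flows [0->1,2->0] -> levels [5 1 9]
Step 2: flows [0->1,2->0] -> levels [5 2 8]
Step 3: flows [0->1,2->0] -> levels [5 3 7]
Step 4: flows [0->1,2->0] -> levels [5 4 6]
Step 5: flows [0->1,2->0] -> levels [5 5 5]
Step 6: flows [0=1,0=2] -> levels [5 5 5]
  -> stable; tank 0 stays at 5 > 3
Tank 0 never reaches <=3 within 15 steps

Answer: -1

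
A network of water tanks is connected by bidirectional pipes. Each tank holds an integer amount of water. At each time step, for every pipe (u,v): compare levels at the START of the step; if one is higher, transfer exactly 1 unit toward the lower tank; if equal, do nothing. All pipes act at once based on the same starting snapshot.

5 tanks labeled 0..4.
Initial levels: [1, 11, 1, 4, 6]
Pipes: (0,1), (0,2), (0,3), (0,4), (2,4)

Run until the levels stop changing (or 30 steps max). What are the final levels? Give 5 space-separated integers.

Step 1: flows [1->0,0=2,3->0,4->0,4->2] -> levels [4 10 2 3 4]
Step 2: flows [1->0,0->2,0->3,0=4,4->2] -> levels [3 9 4 4 3]
Step 3: flows [1->0,2->0,3->0,0=4,2->4] -> levels [6 8 2 3 4]
Step 4: flows [1->0,0->2,0->3,0->4,4->2] -> levels [4 7 4 4 4]
Step 5: flows [1->0,0=2,0=3,0=4,2=4] -> levels [5 6 4 4 4]
Step 6: flows [1->0,0->2,0->3,0->4,2=4] -> levels [3 5 5 5 5]
Step 7: flows [1->0,2->0,3->0,4->0,2=4] -> levels [7 4 4 4 4]
Step 8: flows [0->1,0->2,0->3,0->4,2=4] -> levels [3 5 5 5 5]
  -> period-2 cycle: step 8 state = step 6 state; never stabilizes
  -> state at step 30: (30-6) mod 2 = 0, same as step 6 -> [3 5 5 5 5]

Answer: 3 5 5 5 5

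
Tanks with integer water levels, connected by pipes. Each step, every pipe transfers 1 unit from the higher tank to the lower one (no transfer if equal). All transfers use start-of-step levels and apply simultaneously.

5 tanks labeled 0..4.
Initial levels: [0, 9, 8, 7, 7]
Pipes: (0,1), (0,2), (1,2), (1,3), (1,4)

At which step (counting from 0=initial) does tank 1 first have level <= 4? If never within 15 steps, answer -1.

Answer: -1

Derivation:
Step 1: flows [1->0,2->0,1->2,1->3,1->4] -> levels [2 5 8 8 8]
Step 2: flows [1->0,2->0,2->1,3->1,4->1] -> levels [4 7 6 7 7]
Step 3: flows [1->0,2->0,1->2,1=3,1=4] -> levels [6 5 6 7 7]
Step 4: flows [0->1,0=2,2->1,3->1,4->1] -> levels [5 9 5 6 6]
Step 5: flows [1->0,0=2,1->2,1->3,1->4] -> levels [6 5 6 7 7]
  -> period-2 cycle (repeats step 3); tank 1 never drops to <=4
Tank 1 never reaches <=4 within 15 steps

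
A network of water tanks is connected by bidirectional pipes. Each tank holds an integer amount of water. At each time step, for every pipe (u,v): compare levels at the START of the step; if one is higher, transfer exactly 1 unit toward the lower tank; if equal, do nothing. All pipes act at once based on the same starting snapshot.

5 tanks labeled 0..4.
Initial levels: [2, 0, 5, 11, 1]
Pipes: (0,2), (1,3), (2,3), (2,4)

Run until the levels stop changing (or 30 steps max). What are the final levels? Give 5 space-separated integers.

Step 1: flows [2->0,3->1,3->2,2->4] -> levels [3 1 4 9 2]
Step 2: flows [2->0,3->1,3->2,2->4] -> levels [4 2 3 7 3]
Step 3: flows [0->2,3->1,3->2,2=4] -> levels [3 3 5 5 3]
Step 4: flows [2->0,3->1,2=3,2->4] -> levels [4 4 3 4 4]
Step 5: flows [0->2,1=3,3->2,4->2] -> levels [3 4 6 3 3]
Step 6: flows [2->0,1->3,2->3,2->4] -> levels [4 3 3 5 4]
Step 7: flows [0->2,3->1,3->2,4->2] -> levels [3 4 6 3 3]
  -> period-2 cycle: step 7 state = step 5 state; never stabilizes
  -> state at step 30: (30-5) mod 2 = 1, same as step 6 -> [4 3 3 5 4]

Answer: 4 3 3 5 4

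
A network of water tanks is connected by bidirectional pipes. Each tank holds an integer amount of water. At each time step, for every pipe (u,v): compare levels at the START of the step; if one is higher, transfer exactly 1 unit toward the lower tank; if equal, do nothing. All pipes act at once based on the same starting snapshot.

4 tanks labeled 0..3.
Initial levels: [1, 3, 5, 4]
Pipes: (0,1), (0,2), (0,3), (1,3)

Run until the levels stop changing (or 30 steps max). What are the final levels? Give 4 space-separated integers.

Answer: 2 3 4 4

Derivation:
Step 1: flows [1->0,2->0,3->0,3->1] -> levels [4 3 4 2]
Step 2: flows [0->1,0=2,0->3,1->3] -> levels [2 3 4 4]
Step 3: flows [1->0,2->0,3->0,3->1] -> levels [5 3 3 2]
Step 4: flows [0->1,0->2,0->3,1->3] -> levels [2 3 4 4]
  -> period-2 cycle: step 4 state = step 2 state; never stabilizes
  -> state at step 30: (30-2) mod 2 = 0, same as step 2 -> [2 3 4 4]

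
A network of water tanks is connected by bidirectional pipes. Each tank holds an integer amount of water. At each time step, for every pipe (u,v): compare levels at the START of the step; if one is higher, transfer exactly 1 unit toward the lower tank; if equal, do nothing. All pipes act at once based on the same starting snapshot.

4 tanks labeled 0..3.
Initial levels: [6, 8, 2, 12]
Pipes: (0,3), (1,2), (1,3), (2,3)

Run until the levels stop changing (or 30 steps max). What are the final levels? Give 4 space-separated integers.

Step 1: flows [3->0,1->2,3->1,3->2] -> levels [7 8 4 9]
Step 2: flows [3->0,1->2,3->1,3->2] -> levels [8 8 6 6]
Step 3: flows [0->3,1->2,1->3,2=3] -> levels [7 6 7 8]
Step 4: flows [3->0,2->1,3->1,3->2] -> levels [8 8 7 5]
Step 5: flows [0->3,1->2,1->3,2->3] -> levels [7 6 7 8]
  -> period-2 cycle: step 5 state = step 3 state; never stabilizes
  -> state at step 30: (30-3) mod 2 = 1, same as step 4 -> [8 8 7 5]

Answer: 8 8 7 5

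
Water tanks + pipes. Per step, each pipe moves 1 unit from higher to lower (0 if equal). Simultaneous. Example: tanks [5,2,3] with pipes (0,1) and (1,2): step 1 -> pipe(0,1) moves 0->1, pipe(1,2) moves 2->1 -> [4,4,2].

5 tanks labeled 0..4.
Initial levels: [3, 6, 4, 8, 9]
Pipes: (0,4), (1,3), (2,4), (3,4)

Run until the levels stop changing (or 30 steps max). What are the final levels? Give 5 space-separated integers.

Step 1: flows [4->0,3->1,4->2,4->3] -> levels [4 7 5 8 6]
Step 2: flows [4->0,3->1,4->2,3->4] -> levels [5 8 6 6 5]
Step 3: flows [0=4,1->3,2->4,3->4] -> levels [5 7 5 6 7]
Step 4: flows [4->0,1->3,4->2,4->3] -> levels [6 6 6 8 4]
Step 5: flows [0->4,3->1,2->4,3->4] -> levels [5 7 5 6 7]
  -> period-2 cycle: step 5 state = step 3 state; never stabilizes
  -> state at step 30: (30-3) mod 2 = 1, same as step 4 -> [6 6 6 8 4]

Answer: 6 6 6 8 4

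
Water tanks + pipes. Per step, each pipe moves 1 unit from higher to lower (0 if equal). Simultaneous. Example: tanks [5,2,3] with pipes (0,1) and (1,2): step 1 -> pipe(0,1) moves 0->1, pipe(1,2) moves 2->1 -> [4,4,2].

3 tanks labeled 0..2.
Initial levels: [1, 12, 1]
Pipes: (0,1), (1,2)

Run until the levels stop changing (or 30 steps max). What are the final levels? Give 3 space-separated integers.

Step 1: flows [1->0,1->2] -> levels [2 10 2]
Step 2: flows [1->0,1->2] -> levels [3 8 3]
Step 3: flows [1->0,1->2] -> levels [4 6 4]
Step 4: flows [1->0,1->2] -> levels [5 4 5]
Step 5: flows [0->1,2->1] -> levels [4 6 4]
  -> period-2 cycle: step 5 state = step 3 state; never stabilizes
  -> state at step 30: (30-3) mod 2 = 1, same as step 4 -> [5 4 5]

Answer: 5 4 5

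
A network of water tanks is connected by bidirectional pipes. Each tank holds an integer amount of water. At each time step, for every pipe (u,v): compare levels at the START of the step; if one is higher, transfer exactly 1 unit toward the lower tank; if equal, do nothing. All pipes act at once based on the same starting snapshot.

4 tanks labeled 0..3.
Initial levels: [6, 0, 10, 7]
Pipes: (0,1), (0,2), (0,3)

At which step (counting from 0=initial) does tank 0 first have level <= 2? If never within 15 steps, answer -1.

Answer: -1

Derivation:
Step 1: flows [0->1,2->0,3->0] -> levels [7 1 9 6]
Step 2: flows [0->1,2->0,0->3] -> levels [6 2 8 7]
Step 3: flows [0->1,2->0,3->0] -> levels [7 3 7 6]
Step 4: flows [0->1,0=2,0->3] -> levels [5 4 7 7]
Step 5: flows [0->1,2->0,3->0] -> levels [6 5 6 6]
Step 6: flows [0->1,0=2,0=3] -> levels [5 6 6 6]
Step 7: flows [1->0,2->0,3->0] -> levels [8 5 5 5]
Step 8: flows [0->1,0->2,0->3] -> levels [5 6 6 6]
  -> period-2 cycle (repeats step 6); tank 0 never drops to <=2
Tank 0 never reaches <=2 within 15 steps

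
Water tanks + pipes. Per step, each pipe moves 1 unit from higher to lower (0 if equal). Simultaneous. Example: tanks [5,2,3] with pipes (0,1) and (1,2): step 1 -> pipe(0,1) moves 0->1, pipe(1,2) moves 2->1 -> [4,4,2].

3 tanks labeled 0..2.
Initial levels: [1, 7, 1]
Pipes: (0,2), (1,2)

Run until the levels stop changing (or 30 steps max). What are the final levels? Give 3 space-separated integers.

Step 1: flows [0=2,1->2] -> levels [1 6 2]
Step 2: flows [2->0,1->2] -> levels [2 5 2]
Step 3: flows [0=2,1->2] -> levels [2 4 3]
Step 4: flows [2->0,1->2] -> levels [3 3 3]
Step 5: flows [0=2,1=2] -> levels [3 3 3]
  -> stable (no change)

Answer: 3 3 3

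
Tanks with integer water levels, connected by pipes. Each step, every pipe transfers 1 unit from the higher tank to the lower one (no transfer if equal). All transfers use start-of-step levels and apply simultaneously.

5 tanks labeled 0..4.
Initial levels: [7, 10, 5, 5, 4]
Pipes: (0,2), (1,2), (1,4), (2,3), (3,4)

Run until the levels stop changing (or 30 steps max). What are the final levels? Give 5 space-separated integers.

Step 1: flows [0->2,1->2,1->4,2=3,3->4] -> levels [6 8 7 4 6]
Step 2: flows [2->0,1->2,1->4,2->3,4->3] -> levels [7 6 6 6 6]
Step 3: flows [0->2,1=2,1=4,2=3,3=4] -> levels [6 6 7 6 6]
Step 4: flows [2->0,2->1,1=4,2->3,3=4] -> levels [7 7 4 7 6]
Step 5: flows [0->2,1->2,1->4,3->2,3->4] -> levels [6 5 7 5 8]
Step 6: flows [2->0,2->1,4->1,2->3,4->3] -> levels [7 7 4 7 6]
  -> period-2 cycle: step 6 state = step 4 state; never stabilizes
  -> state at step 30: (30-4) mod 2 = 0, same as step 4 -> [7 7 4 7 6]

Answer: 7 7 4 7 6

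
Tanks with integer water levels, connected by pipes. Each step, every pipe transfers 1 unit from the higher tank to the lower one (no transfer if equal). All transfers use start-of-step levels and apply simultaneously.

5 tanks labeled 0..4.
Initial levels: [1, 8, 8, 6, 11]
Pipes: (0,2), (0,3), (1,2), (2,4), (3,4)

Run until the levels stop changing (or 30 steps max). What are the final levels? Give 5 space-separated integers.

Answer: 5 7 9 8 5

Derivation:
Step 1: flows [2->0,3->0,1=2,4->2,4->3] -> levels [3 8 8 6 9]
Step 2: flows [2->0,3->0,1=2,4->2,4->3] -> levels [5 8 8 6 7]
Step 3: flows [2->0,3->0,1=2,2->4,4->3] -> levels [7 8 6 6 7]
Step 4: flows [0->2,0->3,1->2,4->2,4->3] -> levels [5 7 9 8 5]
Step 5: flows [2->0,3->0,2->1,2->4,3->4] -> levels [7 8 6 6 7]
  -> period-2 cycle: step 5 state = step 3 state; never stabilizes
  -> state at step 30: (30-3) mod 2 = 1, same as step 4 -> [5 7 9 8 5]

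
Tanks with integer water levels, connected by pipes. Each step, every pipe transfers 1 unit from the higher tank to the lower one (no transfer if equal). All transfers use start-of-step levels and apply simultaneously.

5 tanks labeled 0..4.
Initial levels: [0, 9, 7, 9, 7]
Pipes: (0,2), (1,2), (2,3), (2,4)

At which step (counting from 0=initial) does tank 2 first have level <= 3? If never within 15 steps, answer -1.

Answer: -1

Derivation:
Step 1: flows [2->0,1->2,3->2,2=4] -> levels [1 8 8 8 7]
Step 2: flows [2->0,1=2,2=3,2->4] -> levels [2 8 6 8 8]
Step 3: flows [2->0,1->2,3->2,4->2] -> levels [3 7 8 7 7]
Step 4: flows [2->0,2->1,2->3,2->4] -> levels [4 8 4 8 8]
Step 5: flows [0=2,1->2,3->2,4->2] -> levels [4 7 7 7 7]
Step 6: flows [2->0,1=2,2=3,2=4] -> levels [5 7 6 7 7]
Step 7: flows [2->0,1->2,3->2,4->2] -> levels [6 6 8 6 6]
Step 8: flows [2->0,2->1,2->3,2->4] -> levels [7 7 4 7 7]
Step 9: flows [0->2,1->2,3->2,4->2] -> levels [6 6 8 6 6]
  -> period-2 cycle (repeats step 7); tank 2 never drops to <=3
Tank 2 never reaches <=3 within 15 steps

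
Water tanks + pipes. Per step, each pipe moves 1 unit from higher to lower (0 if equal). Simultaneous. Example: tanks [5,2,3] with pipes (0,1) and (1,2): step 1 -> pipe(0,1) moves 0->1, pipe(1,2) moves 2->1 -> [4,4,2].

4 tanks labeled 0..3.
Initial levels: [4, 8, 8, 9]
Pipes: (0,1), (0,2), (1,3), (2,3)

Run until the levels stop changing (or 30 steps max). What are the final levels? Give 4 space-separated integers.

Step 1: flows [1->0,2->0,3->1,3->2] -> levels [6 8 8 7]
Step 2: flows [1->0,2->0,1->3,2->3] -> levels [8 6 6 9]
Step 3: flows [0->1,0->2,3->1,3->2] -> levels [6 8 8 7]
  -> period-2 cycle: step 3 state = step 1 state; never stabilizes
  -> state at step 30: (30-1) mod 2 = 1, same as step 2 -> [8 6 6 9]

Answer: 8 6 6 9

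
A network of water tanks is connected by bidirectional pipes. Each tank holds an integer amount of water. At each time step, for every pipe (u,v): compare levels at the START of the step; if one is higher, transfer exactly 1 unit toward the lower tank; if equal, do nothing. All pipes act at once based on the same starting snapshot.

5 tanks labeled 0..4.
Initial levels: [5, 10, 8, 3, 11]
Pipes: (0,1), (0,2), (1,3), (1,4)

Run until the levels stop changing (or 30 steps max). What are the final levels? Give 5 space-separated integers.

Answer: 9 6 7 7 8

Derivation:
Step 1: flows [1->0,2->0,1->3,4->1] -> levels [7 9 7 4 10]
Step 2: flows [1->0,0=2,1->3,4->1] -> levels [8 8 7 5 9]
Step 3: flows [0=1,0->2,1->3,4->1] -> levels [7 8 8 6 8]
Step 4: flows [1->0,2->0,1->3,1=4] -> levels [9 6 7 7 8]
Step 5: flows [0->1,0->2,3->1,4->1] -> levels [7 9 8 6 7]
Step 6: flows [1->0,2->0,1->3,1->4] -> levels [9 6 7 7 8]
  -> period-2 cycle: step 6 state = step 4 state; never stabilizes
  -> state at step 30: (30-4) mod 2 = 0, same as step 4 -> [9 6 7 7 8]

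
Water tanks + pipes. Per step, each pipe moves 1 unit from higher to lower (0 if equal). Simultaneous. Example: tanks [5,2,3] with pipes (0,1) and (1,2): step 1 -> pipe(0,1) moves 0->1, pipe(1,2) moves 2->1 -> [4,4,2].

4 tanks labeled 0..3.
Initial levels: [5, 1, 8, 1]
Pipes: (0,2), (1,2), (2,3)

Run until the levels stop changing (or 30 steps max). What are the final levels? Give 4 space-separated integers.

Answer: 3 3 6 3

Derivation:
Step 1: flows [2->0,2->1,2->3] -> levels [6 2 5 2]
Step 2: flows [0->2,2->1,2->3] -> levels [5 3 4 3]
Step 3: flows [0->2,2->1,2->3] -> levels [4 4 3 4]
Step 4: flows [0->2,1->2,3->2] -> levels [3 3 6 3]
Step 5: flows [2->0,2->1,2->3] -> levels [4 4 3 4]
  -> period-2 cycle: step 5 state = step 3 state; never stabilizes
  -> state at step 30: (30-3) mod 2 = 1, same as step 4 -> [3 3 6 3]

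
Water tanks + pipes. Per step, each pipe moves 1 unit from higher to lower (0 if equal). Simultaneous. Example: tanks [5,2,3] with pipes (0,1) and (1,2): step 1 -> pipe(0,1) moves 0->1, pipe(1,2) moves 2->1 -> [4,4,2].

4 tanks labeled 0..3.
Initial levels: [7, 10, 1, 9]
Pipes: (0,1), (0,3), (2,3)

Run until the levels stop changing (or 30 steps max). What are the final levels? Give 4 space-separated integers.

Answer: 6 8 6 7

Derivation:
Step 1: flows [1->0,3->0,3->2] -> levels [9 9 2 7]
Step 2: flows [0=1,0->3,3->2] -> levels [8 9 3 7]
Step 3: flows [1->0,0->3,3->2] -> levels [8 8 4 7]
Step 4: flows [0=1,0->3,3->2] -> levels [7 8 5 7]
Step 5: flows [1->0,0=3,3->2] -> levels [8 7 6 6]
Step 6: flows [0->1,0->3,2=3] -> levels [6 8 6 7]
Step 7: flows [1->0,3->0,3->2] -> levels [8 7 7 5]
Step 8: flows [0->1,0->3,2->3] -> levels [6 8 6 7]
  -> period-2 cycle: step 8 state = step 6 state; never stabilizes
  -> state at step 30: (30-6) mod 2 = 0, same as step 6 -> [6 8 6 7]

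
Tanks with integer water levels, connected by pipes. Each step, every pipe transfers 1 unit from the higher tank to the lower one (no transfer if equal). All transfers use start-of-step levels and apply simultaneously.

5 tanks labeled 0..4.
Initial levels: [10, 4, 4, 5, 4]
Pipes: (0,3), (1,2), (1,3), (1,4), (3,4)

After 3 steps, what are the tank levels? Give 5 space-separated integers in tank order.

Answer: 7 6 4 6 4

Derivation:
Step 1: flows [0->3,1=2,3->1,1=4,3->4] -> levels [9 5 4 4 5]
Step 2: flows [0->3,1->2,1->3,1=4,4->3] -> levels [8 3 5 7 4]
Step 3: flows [0->3,2->1,3->1,4->1,3->4] -> levels [7 6 4 6 4]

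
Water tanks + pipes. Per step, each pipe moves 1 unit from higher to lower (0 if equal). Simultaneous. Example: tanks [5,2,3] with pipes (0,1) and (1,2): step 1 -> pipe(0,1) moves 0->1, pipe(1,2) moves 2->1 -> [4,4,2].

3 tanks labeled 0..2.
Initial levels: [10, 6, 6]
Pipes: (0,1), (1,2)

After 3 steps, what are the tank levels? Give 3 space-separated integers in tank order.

Answer: 7 8 7

Derivation:
Step 1: flows [0->1,1=2] -> levels [9 7 6]
Step 2: flows [0->1,1->2] -> levels [8 7 7]
Step 3: flows [0->1,1=2] -> levels [7 8 7]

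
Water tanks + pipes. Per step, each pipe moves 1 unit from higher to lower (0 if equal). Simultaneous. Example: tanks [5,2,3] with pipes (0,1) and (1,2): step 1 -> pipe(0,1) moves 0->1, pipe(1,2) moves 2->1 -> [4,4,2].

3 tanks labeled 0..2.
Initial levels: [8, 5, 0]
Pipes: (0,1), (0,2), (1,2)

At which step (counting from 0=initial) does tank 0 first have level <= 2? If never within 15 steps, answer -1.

Answer: -1

Derivation:
Step 1: flows [0->1,0->2,1->2] -> levels [6 5 2]
Step 2: flows [0->1,0->2,1->2] -> levels [4 5 4]
Step 3: flows [1->0,0=2,1->2] -> levels [5 3 5]
Step 4: flows [0->1,0=2,2->1] -> levels [4 5 4]
  -> period-2 cycle (repeats step 2); tank 0 never drops to <=2
Tank 0 never reaches <=2 within 15 steps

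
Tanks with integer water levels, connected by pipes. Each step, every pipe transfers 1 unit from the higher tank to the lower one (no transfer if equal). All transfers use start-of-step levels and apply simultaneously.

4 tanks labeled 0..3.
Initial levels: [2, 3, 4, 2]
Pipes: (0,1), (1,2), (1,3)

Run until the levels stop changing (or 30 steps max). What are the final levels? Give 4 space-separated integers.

Answer: 2 5 2 2

Derivation:
Step 1: flows [1->0,2->1,1->3] -> levels [3 2 3 3]
Step 2: flows [0->1,2->1,3->1] -> levels [2 5 2 2]
Step 3: flows [1->0,1->2,1->3] -> levels [3 2 3 3]
  -> period-2 cycle: step 3 state = step 1 state; never stabilizes
  -> state at step 30: (30-1) mod 2 = 1, same as step 2 -> [2 5 2 2]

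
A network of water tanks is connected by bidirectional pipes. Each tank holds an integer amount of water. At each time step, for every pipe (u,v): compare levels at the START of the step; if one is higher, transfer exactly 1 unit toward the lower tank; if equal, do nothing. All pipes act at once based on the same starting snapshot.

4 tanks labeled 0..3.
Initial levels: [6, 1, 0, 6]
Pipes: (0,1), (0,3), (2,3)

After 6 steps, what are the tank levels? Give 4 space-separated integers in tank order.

Step 1: flows [0->1,0=3,3->2] -> levels [5 2 1 5]
Step 2: flows [0->1,0=3,3->2] -> levels [4 3 2 4]
Step 3: flows [0->1,0=3,3->2] -> levels [3 4 3 3]
Step 4: flows [1->0,0=3,2=3] -> levels [4 3 3 3]
Step 5: flows [0->1,0->3,2=3] -> levels [2 4 3 4]
Step 6: flows [1->0,3->0,3->2] -> levels [4 3 4 2]

Answer: 4 3 4 2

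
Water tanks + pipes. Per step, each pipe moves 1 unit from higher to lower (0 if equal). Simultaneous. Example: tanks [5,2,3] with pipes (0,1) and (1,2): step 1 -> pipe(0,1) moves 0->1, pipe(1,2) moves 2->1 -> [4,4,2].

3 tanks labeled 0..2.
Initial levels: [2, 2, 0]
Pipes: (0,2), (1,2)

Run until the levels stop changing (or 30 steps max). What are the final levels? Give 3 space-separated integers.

Step 1: flows [0->2,1->2] -> levels [1 1 2]
Step 2: flows [2->0,2->1] -> levels [2 2 0]
  -> period-2 cycle: step 2 state = step 0 state; never stabilizes
  -> state at step 30: (30-0) mod 2 = 0, same as step 0 -> [2 2 0]

Answer: 2 2 0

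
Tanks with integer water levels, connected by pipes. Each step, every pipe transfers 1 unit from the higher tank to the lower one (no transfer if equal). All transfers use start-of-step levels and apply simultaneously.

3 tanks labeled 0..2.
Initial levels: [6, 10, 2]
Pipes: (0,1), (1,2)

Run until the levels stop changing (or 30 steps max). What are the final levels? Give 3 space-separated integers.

Answer: 6 6 6

Derivation:
Step 1: flows [1->0,1->2] -> levels [7 8 3]
Step 2: flows [1->0,1->2] -> levels [8 6 4]
Step 3: flows [0->1,1->2] -> levels [7 6 5]
Step 4: flows [0->1,1->2] -> levels [6 6 6]
Step 5: flows [0=1,1=2] -> levels [6 6 6]
  -> stable (no change)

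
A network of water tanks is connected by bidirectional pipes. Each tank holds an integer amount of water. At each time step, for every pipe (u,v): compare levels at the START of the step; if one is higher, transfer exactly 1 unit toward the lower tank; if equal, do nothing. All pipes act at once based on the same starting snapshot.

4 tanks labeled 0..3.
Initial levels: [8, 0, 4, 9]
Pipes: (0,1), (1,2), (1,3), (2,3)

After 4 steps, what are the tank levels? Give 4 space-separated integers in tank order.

Answer: 5 7 4 5

Derivation:
Step 1: flows [0->1,2->1,3->1,3->2] -> levels [7 3 4 7]
Step 2: flows [0->1,2->1,3->1,3->2] -> levels [6 6 4 5]
Step 3: flows [0=1,1->2,1->3,3->2] -> levels [6 4 6 5]
Step 4: flows [0->1,2->1,3->1,2->3] -> levels [5 7 4 5]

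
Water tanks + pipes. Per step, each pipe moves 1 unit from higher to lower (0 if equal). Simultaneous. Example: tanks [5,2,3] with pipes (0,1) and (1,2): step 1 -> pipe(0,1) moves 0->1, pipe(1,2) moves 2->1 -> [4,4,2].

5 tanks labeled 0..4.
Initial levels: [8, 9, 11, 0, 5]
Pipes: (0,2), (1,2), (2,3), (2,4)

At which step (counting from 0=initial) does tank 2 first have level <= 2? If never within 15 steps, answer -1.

Step 1: flows [2->0,2->1,2->3,2->4] -> levels [9 10 7 1 6]
Step 2: flows [0->2,1->2,2->3,2->4] -> levels [8 9 7 2 7]
Step 3: flows [0->2,1->2,2->3,2=4] -> levels [7 8 8 3 7]
Step 4: flows [2->0,1=2,2->3,2->4] -> levels [8 8 5 4 8]
Step 5: flows [0->2,1->2,2->3,4->2] -> levels [7 7 7 5 7]
Step 6: flows [0=2,1=2,2->3,2=4] -> levels [7 7 6 6 7]
Step 7: flows [0->2,1->2,2=3,4->2] -> levels [6 6 9 6 6]
Step 8: flows [2->0,2->1,2->3,2->4] -> levels [7 7 5 7 7]
Step 9: flows [0->2,1->2,3->2,4->2] -> levels [6 6 9 6 6]
  -> period-2 cycle (repeats step 7); tank 2 never drops to <=2
Tank 2 never reaches <=2 within 15 steps

Answer: -1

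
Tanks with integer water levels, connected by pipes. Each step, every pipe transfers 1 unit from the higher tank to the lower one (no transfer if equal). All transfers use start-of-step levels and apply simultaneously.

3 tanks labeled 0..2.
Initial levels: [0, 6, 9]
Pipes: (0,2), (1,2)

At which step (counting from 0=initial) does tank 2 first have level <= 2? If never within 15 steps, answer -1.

Answer: -1

Derivation:
Step 1: flows [2->0,2->1] -> levels [1 7 7]
Step 2: flows [2->0,1=2] -> levels [2 7 6]
Step 3: flows [2->0,1->2] -> levels [3 6 6]
Step 4: flows [2->0,1=2] -> levels [4 6 5]
Step 5: flows [2->0,1->2] -> levels [5 5 5]
Step 6: flows [0=2,1=2] -> levels [5 5 5]
  -> stable; tank 2 stays at 5 > 2
Tank 2 never reaches <=2 within 15 steps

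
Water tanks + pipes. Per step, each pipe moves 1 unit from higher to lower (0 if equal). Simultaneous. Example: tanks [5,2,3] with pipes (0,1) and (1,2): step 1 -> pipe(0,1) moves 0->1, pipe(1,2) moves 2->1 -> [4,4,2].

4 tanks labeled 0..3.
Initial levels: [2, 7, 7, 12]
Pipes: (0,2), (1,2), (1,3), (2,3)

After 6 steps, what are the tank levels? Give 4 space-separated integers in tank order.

Answer: 6 7 8 7

Derivation:
Step 1: flows [2->0,1=2,3->1,3->2] -> levels [3 8 7 10]
Step 2: flows [2->0,1->2,3->1,3->2] -> levels [4 8 8 8]
Step 3: flows [2->0,1=2,1=3,2=3] -> levels [5 8 7 8]
Step 4: flows [2->0,1->2,1=3,3->2] -> levels [6 7 8 7]
Step 5: flows [2->0,2->1,1=3,2->3] -> levels [7 8 5 8]
Step 6: flows [0->2,1->2,1=3,3->2] -> levels [6 7 8 7]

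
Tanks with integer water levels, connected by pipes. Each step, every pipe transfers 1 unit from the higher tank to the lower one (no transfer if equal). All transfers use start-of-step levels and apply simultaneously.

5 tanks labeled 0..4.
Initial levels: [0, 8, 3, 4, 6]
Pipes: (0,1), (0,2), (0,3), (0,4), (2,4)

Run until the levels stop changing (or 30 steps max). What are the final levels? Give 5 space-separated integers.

Answer: 2 6 5 4 4

Derivation:
Step 1: flows [1->0,2->0,3->0,4->0,4->2] -> levels [4 7 3 3 4]
Step 2: flows [1->0,0->2,0->3,0=4,4->2] -> levels [3 6 5 4 3]
Step 3: flows [1->0,2->0,3->0,0=4,2->4] -> levels [6 5 3 3 4]
Step 4: flows [0->1,0->2,0->3,0->4,4->2] -> levels [2 6 5 4 4]
Step 5: flows [1->0,2->0,3->0,4->0,2->4] -> levels [6 5 3 3 4]
  -> period-2 cycle: step 5 state = step 3 state; never stabilizes
  -> state at step 30: (30-3) mod 2 = 1, same as step 4 -> [2 6 5 4 4]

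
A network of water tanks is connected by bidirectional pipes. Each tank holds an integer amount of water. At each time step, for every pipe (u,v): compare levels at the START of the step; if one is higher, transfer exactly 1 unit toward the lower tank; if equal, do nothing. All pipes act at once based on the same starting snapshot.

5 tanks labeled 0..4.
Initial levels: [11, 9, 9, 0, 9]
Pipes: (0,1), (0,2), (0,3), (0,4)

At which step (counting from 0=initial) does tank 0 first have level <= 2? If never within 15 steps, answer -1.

Answer: -1

Derivation:
Step 1: flows [0->1,0->2,0->3,0->4] -> levels [7 10 10 1 10]
Step 2: flows [1->0,2->0,0->3,4->0] -> levels [9 9 9 2 9]
Step 3: flows [0=1,0=2,0->3,0=4] -> levels [8 9 9 3 9]
Step 4: flows [1->0,2->0,0->3,4->0] -> levels [10 8 8 4 8]
Step 5: flows [0->1,0->2,0->3,0->4] -> levels [6 9 9 5 9]
Step 6: flows [1->0,2->0,0->3,4->0] -> levels [8 8 8 6 8]
Step 7: flows [0=1,0=2,0->3,0=4] -> levels [7 8 8 7 8]
Step 8: flows [1->0,2->0,0=3,4->0] -> levels [10 7 7 7 7]
Step 9: flows [0->1,0->2,0->3,0->4] -> levels [6 8 8 8 8]
Step 10: flows [1->0,2->0,3->0,4->0] -> levels [10 7 7 7 7]
  -> period-2 cycle (repeats step 8); tank 0 never drops to <=2
Tank 0 never reaches <=2 within 15 steps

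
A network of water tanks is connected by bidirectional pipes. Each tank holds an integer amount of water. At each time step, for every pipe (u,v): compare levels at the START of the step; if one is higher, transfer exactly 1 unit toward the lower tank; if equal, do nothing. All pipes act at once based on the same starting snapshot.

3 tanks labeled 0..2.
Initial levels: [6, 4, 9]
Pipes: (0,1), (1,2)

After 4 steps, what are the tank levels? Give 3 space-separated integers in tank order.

Answer: 7 5 7

Derivation:
Step 1: flows [0->1,2->1] -> levels [5 6 8]
Step 2: flows [1->0,2->1] -> levels [6 6 7]
Step 3: flows [0=1,2->1] -> levels [6 7 6]
Step 4: flows [1->0,1->2] -> levels [7 5 7]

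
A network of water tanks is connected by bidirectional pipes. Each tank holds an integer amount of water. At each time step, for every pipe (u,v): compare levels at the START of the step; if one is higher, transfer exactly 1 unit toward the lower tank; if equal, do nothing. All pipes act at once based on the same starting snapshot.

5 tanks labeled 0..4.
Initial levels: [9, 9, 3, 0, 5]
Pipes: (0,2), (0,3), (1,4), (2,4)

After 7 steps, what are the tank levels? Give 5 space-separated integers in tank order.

Step 1: flows [0->2,0->3,1->4,4->2] -> levels [7 8 5 1 5]
Step 2: flows [0->2,0->3,1->4,2=4] -> levels [5 7 6 2 6]
Step 3: flows [2->0,0->3,1->4,2=4] -> levels [5 6 5 3 7]
Step 4: flows [0=2,0->3,4->1,4->2] -> levels [4 7 6 4 5]
Step 5: flows [2->0,0=3,1->4,2->4] -> levels [5 6 4 4 7]
Step 6: flows [0->2,0->3,4->1,4->2] -> levels [3 7 6 5 5]
Step 7: flows [2->0,3->0,1->4,2->4] -> levels [5 6 4 4 7]

Answer: 5 6 4 4 7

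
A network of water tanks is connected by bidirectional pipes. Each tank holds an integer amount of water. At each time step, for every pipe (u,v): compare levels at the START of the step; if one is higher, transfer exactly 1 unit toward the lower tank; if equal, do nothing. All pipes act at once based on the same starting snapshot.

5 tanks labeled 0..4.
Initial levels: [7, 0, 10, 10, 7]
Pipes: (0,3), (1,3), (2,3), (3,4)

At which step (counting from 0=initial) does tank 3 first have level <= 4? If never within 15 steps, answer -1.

Answer: 7

Derivation:
Step 1: flows [3->0,3->1,2=3,3->4] -> levels [8 1 10 7 8]
Step 2: flows [0->3,3->1,2->3,4->3] -> levels [7 2 9 9 7]
Step 3: flows [3->0,3->1,2=3,3->4] -> levels [8 3 9 6 8]
Step 4: flows [0->3,3->1,2->3,4->3] -> levels [7 4 8 8 7]
Step 5: flows [3->0,3->1,2=3,3->4] -> levels [8 5 8 5 8]
Step 6: flows [0->3,1=3,2->3,4->3] -> levels [7 5 7 8 7]
Step 7: flows [3->0,3->1,3->2,3->4] -> levels [8 6 8 4 8]
Tank 3 first reaches <=4 at step 7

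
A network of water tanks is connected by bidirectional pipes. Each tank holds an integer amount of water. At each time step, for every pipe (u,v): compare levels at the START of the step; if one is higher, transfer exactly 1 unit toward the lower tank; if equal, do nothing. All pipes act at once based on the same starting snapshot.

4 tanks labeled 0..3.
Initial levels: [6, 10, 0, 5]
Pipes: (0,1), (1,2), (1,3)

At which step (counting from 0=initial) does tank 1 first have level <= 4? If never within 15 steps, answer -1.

Answer: 6

Derivation:
Step 1: flows [1->0,1->2,1->3] -> levels [7 7 1 6]
Step 2: flows [0=1,1->2,1->3] -> levels [7 5 2 7]
Step 3: flows [0->1,1->2,3->1] -> levels [6 6 3 6]
Step 4: flows [0=1,1->2,1=3] -> levels [6 5 4 6]
Step 5: flows [0->1,1->2,3->1] -> levels [5 6 5 5]
Step 6: flows [1->0,1->2,1->3] -> levels [6 3 6 6]
Tank 1 first reaches <=4 at step 6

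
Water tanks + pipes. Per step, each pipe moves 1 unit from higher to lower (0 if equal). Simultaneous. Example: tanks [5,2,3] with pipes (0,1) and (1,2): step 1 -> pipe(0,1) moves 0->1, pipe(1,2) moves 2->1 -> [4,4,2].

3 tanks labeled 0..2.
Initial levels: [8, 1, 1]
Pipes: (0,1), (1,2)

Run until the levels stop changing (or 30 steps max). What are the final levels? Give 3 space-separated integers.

Step 1: flows [0->1,1=2] -> levels [7 2 1]
Step 2: flows [0->1,1->2] -> levels [6 2 2]
Step 3: flows [0->1,1=2] -> levels [5 3 2]
Step 4: flows [0->1,1->2] -> levels [4 3 3]
Step 5: flows [0->1,1=2] -> levels [3 4 3]
Step 6: flows [1->0,1->2] -> levels [4 2 4]
Step 7: flows [0->1,2->1] -> levels [3 4 3]
  -> period-2 cycle: step 7 state = step 5 state; never stabilizes
  -> state at step 30: (30-5) mod 2 = 1, same as step 6 -> [4 2 4]

Answer: 4 2 4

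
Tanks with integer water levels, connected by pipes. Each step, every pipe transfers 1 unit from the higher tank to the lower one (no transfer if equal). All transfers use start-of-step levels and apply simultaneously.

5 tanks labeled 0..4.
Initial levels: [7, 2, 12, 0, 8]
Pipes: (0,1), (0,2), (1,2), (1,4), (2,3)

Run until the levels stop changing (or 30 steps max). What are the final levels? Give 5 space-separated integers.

Step 1: flows [0->1,2->0,2->1,4->1,2->3] -> levels [7 5 9 1 7]
Step 2: flows [0->1,2->0,2->1,4->1,2->3] -> levels [7 8 6 2 6]
Step 3: flows [1->0,0->2,1->2,1->4,2->3] -> levels [7 5 7 3 7]
Step 4: flows [0->1,0=2,2->1,4->1,2->3] -> levels [6 8 5 4 6]
Step 5: flows [1->0,0->2,1->2,1->4,2->3] -> levels [6 5 6 5 7]
Step 6: flows [0->1,0=2,2->1,4->1,2->3] -> levels [5 8 4 6 6]
Step 7: flows [1->0,0->2,1->2,1->4,3->2] -> levels [5 5 7 5 7]
Step 8: flows [0=1,2->0,2->1,4->1,2->3] -> levels [6 7 4 6 6]
Step 9: flows [1->0,0->2,1->2,1->4,3->2] -> levels [6 4 7 5 7]
Step 10: flows [0->1,2->0,2->1,4->1,2->3] -> levels [6 7 4 6 6]
  -> period-2 cycle: step 10 state = step 8 state; never stabilizes
  -> state at step 30: (30-8) mod 2 = 0, same as step 8 -> [6 7 4 6 6]

Answer: 6 7 4 6 6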